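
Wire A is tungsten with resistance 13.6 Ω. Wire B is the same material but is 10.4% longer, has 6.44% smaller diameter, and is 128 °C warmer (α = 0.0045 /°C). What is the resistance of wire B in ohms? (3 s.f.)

27.0 Ω

R ∝ ρL/d² with ρ ∝ (1+αΔT), so R_B/R_A = (1 + 10.4/100) × (1 − 6.44/100)⁻² × (1 + 0.0045×128)
= 1.104 × 1.142 × 1.576 = 1.988
R_B = 1.988 × 13.6 = 27.0 Ω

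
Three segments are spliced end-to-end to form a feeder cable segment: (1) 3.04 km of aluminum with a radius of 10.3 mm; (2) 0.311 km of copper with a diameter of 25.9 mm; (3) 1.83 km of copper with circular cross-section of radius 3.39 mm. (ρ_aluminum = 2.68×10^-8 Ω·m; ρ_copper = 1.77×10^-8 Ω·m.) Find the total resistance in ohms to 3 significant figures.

Seg 1: A = πr² = π(1.0300e-02 m)² = 3.333e-04 m²
R_1 = (2.68×10^-8)(3040)/(3.333e-04) = 0.2444 Ω
Seg 2: A = π(d/2)² = π(1.2950e-02 m)² = 5.269e-04 m²
R_2 = (1.77×10^-8)(311)/(5.269e-04) = 0.01045 Ω
Seg 3: A = πr² = π(3.3900e-03 m)² = 3.610e-05 m²
R_3 = (1.77×10^-8)(1830)/(3.610e-05) = 0.8972 Ω
R_total = R_1 + R_2 + R_3 = 1.15 Ω

1.15 Ω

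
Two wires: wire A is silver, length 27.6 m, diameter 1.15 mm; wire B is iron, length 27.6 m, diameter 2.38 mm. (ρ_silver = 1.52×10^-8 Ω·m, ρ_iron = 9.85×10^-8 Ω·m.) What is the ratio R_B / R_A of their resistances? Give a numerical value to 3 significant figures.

1.51

R ∝ ρL/d², so R_B/R_A = (ρ_B/ρ_A) × (d_A/d_B)²
= (9.85×10^-8/1.52×10^-8) × (1.15/2.38)² = 1.51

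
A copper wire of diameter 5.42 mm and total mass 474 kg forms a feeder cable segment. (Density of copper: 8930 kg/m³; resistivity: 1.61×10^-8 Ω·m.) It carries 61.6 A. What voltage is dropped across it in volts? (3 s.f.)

98.9 V

A = π(d/2)² = π(2.7100e-03 m)² = 2.3072e-05 m²
L = m/(density·A) = 474/(8930×2.3072e-05) = 2301 m
R = ρL/A = (1.61×10^-8)(2301)/(2.3072e-05) = 1.605 Ω
V = IR = 61.6 × 1.605 = 98.9 V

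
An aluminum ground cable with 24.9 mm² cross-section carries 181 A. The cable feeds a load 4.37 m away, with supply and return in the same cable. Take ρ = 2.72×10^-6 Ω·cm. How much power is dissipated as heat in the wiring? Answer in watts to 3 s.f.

ρ = 2.72×10^-6 Ω·cm = 2.72×10^-8 Ω·m
A = 24.9 mm² = 2.490e-05 m²
Total conductor length (both ways) L = 2 × 4.37 = 8.74 m
R = ρL/A = (2.72×10^-8)(8.74)/(2.490e-05) = 0.009547 Ω
P = I²R = (181)² × 0.009547 = 313 W

313 W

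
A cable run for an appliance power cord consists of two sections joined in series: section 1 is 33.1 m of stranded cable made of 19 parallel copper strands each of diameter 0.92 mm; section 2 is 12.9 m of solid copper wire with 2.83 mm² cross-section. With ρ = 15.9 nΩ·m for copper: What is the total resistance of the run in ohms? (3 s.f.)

0.114 Ω

ρ = 15.9 nΩ·m = 1.59×10^-8 Ω·m
Section 1: A_strand = π(4.6000e-04)² = 6.648e-07 m²; R₁ = ρL/(N·A_s) = (1.59×10^-8)(33.1)/(19×6.648e-07) = 0.04167 Ω
Section 2: A = 2.83 mm² = 2.830e-06 m²
R₂ = (1.59×10^-8)(12.9)/(2.830e-06) = 0.07248 Ω
R = R₁ + R₂ = 0.114 Ω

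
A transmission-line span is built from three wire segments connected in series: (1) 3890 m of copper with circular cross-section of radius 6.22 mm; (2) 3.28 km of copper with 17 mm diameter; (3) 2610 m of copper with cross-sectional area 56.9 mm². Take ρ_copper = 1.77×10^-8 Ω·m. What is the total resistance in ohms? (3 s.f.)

1.63 Ω

Seg 1: A = πr² = π(6.2200e-03 m)² = 1.215e-04 m²
R_1 = (1.77×10^-8)(3890)/(1.215e-04) = 0.5665 Ω
Seg 2: A = π(d/2)² = π(8.5000e-03 m)² = 2.270e-04 m²
R_2 = (1.77×10^-8)(3280)/(2.270e-04) = 0.2558 Ω
Seg 3: A = 56.9 mm² = 5.690e-05 m²
R_3 = (1.77×10^-8)(2610)/(5.690e-05) = 0.8119 Ω
R_total = R_1 + R_2 + R_3 = 1.63 Ω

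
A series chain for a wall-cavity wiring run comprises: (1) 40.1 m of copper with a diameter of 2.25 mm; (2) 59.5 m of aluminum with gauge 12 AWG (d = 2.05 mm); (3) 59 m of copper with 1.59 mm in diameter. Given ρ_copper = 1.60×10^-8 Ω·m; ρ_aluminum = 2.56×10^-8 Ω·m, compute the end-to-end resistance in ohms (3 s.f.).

1.10 Ω

Seg 1: A = π(d/2)² = π(1.1250e-03 m)² = 3.976e-06 m²
R_1 = (1.60×10^-8)(40.1)/(3.976e-06) = 0.1614 Ω
Seg 2: A = π(2.05/2 mm)² = π(1.0250e-03 m)² = 3.301e-06 m²
R_2 = (2.56×10^-8)(59.5)/(3.301e-06) = 0.4615 Ω
Seg 3: A = π(d/2)² = π(7.9500e-04 m)² = 1.986e-06 m²
R_3 = (1.60×10^-8)(59)/(1.986e-06) = 0.4754 Ω
R_total = R_1 + R_2 + R_3 = 1.10 Ω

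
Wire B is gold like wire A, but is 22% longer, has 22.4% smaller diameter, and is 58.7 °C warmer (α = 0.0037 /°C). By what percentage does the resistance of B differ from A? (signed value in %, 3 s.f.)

147%

R ∝ ρL/d² with ρ ∝ (1+αΔT), so R_B/R_A = (1 + 22/100) × (1 − 22.4/100)⁻² × (1 + 0.0037×58.7)
= 1.22 × 1.661 × 1.217 = 2.466
(R_B − R_A)/R_A = 2.466 − 1 = 147%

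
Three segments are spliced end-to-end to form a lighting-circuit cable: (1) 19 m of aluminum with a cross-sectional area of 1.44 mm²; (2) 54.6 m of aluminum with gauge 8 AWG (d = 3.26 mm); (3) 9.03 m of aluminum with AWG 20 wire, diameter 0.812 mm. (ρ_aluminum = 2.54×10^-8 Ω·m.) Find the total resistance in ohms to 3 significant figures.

Seg 1: A = 1.44 mm² = 1.440e-06 m²
R_1 = (2.54×10^-8)(19)/(1.440e-06) = 0.3351 Ω
Seg 2: A = π(3.26/2 mm)² = π(1.6300e-03 m)² = 8.347e-06 m²
R_2 = (2.54×10^-8)(54.6)/(8.347e-06) = 0.1662 Ω
Seg 3: A = π(0.812/2 mm)² = π(4.0600e-04 m)² = 5.178e-07 m²
R_3 = (2.54×10^-8)(9.03)/(5.178e-07) = 0.4429 Ω
R_total = R_1 + R_2 + R_3 = 0.944 Ω

0.944 Ω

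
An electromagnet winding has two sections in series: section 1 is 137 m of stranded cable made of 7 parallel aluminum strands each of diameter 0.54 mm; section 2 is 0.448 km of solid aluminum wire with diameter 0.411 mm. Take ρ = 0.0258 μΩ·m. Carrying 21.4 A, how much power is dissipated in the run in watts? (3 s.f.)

ρ = 0.0258 μΩ·m = 2.58×10^-8 Ω·m
Section 1: A_strand = π(2.7000e-04)² = 2.290e-07 m²; R₁ = ρL/(N·A_s) = (2.58×10^-8)(137)/(7×2.290e-07) = 2.205 Ω
Section 2: A = π(d/2)² = π(2.0550e-04 m)² = 1.327e-07 m²
R₂ = (2.58×10^-8)(448)/(1.327e-07) = 87.12 Ω
R = R₁ + R₂ = 89.33 Ω
P = I²R = (21.4)² × 89.33 = 40900 W

40900 W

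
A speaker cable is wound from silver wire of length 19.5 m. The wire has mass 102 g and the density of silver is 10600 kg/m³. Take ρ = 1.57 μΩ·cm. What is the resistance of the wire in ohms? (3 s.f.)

ρ = 1.57 μΩ·cm = 1.57×10^-8 Ω·m
A = m/(density·L) = 0.102/(10600×19.5) = 4.9347e-07 m²
R = ρL/A = (1.57×10^-8)(19.5)/(4.9347e-07) = 0.620 Ω

0.620 Ω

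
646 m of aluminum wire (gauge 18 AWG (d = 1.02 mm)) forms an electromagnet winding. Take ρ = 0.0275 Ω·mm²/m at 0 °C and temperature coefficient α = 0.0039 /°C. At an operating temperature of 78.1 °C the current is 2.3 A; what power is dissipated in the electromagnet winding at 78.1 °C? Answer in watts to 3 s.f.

150 W

ρ = 0.0275 Ω·mm²/m = 2.75×10^-8 Ω·m
A = π(1.02/2 mm)² = π(5.1000e-04 m)² = 8.171e-07 m²
R₍0₎ = ρL/A = (2.75×10^-8)(646)/(8.171e-07) = 21.74 Ω
R₍78.1₎ = R₍0₎(1 + αΔT) = 21.74 × (1 + 0.0039×78.1) = 28.36 Ω
P = I²R = (2.3)² × 28.36 = 150 W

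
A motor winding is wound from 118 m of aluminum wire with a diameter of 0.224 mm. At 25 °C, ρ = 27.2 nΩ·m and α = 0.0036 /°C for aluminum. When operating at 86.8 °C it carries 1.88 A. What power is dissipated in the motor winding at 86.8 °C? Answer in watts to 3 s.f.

ρ = 27.2 nΩ·m = 2.72×10^-8 Ω·m
A = π(d/2)² = π(1.1200e-04 m)² = 3.941e-08 m²
R₍25₎ = ρL/A = (2.72×10^-8)(118)/(3.941e-08) = 81.45 Ω
R₍86.8₎ = R₍25₎(1 + αΔT) = 81.45 × (1 + 0.0036×61.8) = 99.57 Ω
P = I²R = (1.88)² × 99.57 = 352 W

352 W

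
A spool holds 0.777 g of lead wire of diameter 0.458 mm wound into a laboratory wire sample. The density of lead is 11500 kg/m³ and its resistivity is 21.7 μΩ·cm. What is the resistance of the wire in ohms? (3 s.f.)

ρ = 21.7 μΩ·cm = 2.17×10^-7 Ω·m
A = π(d/2)² = π(2.2900e-04 m)² = 1.6475e-07 m²
L = m/(density·A) = 7.770×10^-4/(11500×1.6475e-07) = 0.4101 m
R = ρL/A = (2.17×10^-7)(0.4101)/(1.6475e-07) = 0.540 Ω

0.540 Ω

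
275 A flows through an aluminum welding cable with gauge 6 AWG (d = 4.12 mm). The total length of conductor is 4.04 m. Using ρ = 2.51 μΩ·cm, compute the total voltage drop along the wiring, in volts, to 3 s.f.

ρ = 2.51 μΩ·cm = 2.51×10^-8 Ω·m
A = π(4.12/2 mm)² = π(2.0600e-03 m)² = 1.333e-05 m²
R = ρL/A = (2.51×10^-8)(4.04)/(1.333e-05) = 0.007606 Ω
V = IR = 275 × 0.007606 = 2.09 V

2.09 V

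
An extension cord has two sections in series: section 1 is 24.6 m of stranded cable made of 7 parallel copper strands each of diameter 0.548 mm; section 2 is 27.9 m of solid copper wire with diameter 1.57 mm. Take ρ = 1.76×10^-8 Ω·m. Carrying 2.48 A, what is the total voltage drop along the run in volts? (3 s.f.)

1.28 V

Section 1: A_strand = π(2.7400e-04)² = 2.359e-07 m²; R₁ = ρL/(N·A_s) = (1.76×10^-8)(24.6)/(7×2.359e-07) = 0.2622 Ω
Section 2: A = π(d/2)² = π(7.8500e-04 m)² = 1.936e-06 m²
R₂ = (1.76×10^-8)(27.9)/(1.936e-06) = 0.2536 Ω
R = R₁ + R₂ = 0.5159 Ω
V = IR = 2.48 × 0.5159 = 1.28 V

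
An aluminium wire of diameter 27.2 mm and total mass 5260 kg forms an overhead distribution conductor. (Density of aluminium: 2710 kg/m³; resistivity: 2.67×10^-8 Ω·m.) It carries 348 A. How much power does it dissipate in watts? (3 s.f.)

18600 W

A = π(d/2)² = π(1.3600e-02 m)² = 5.8107e-04 m²
L = m/(density·A) = 5260/(2710×5.8107e-04) = 3340 m
R = ρL/A = (2.67×10^-8)(3340)/(5.8107e-04) = 0.1535 Ω
P = I²R = (348)² × 0.1535 = 18600 W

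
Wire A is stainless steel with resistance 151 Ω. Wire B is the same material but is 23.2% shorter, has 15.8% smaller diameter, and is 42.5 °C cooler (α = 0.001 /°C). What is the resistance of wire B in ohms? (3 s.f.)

R ∝ ρL/d² with ρ ∝ (1+αΔT), so R_B/R_A = (1 − 23.2/100) × (1 − 15.8/100)⁻² × (1 − 0.001×42.5)
= 0.768 × 1.411 × 0.9575 = 1.037
R_B = 1.037 × 151 = 157 Ω

157 Ω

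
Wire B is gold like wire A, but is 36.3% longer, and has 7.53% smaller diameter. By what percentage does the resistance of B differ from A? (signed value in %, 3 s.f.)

59.4%

R ∝ L/d², so R_B/R_A = (1 + 36.3/100) × (1 − 7.53/100)⁻²
= 1.363 × 1.169 = 1.594
(R_B − R_A)/R_A = 1.594 − 1 = 59.4%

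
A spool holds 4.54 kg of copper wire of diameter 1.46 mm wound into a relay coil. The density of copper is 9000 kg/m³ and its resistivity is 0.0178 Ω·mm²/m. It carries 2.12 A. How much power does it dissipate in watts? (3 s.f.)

ρ = 0.0178 Ω·mm²/m = 1.78×10^-8 Ω·m
A = π(d/2)² = π(7.3000e-04 m)² = 1.6742e-06 m²
L = m/(density·A) = 4.54/(9000×1.6742e-06) = 301.3 m
R = ρL/A = (1.78×10^-8)(301.3)/(1.6742e-06) = 3.204 Ω
P = I²R = (2.12)² × 3.204 = 14.4 W

14.4 W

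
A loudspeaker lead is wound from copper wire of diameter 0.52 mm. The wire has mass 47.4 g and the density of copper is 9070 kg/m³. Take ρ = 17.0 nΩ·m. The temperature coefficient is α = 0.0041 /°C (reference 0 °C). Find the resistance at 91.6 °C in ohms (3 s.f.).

2.71 Ω

ρ = 17.0 nΩ·m = 1.70×10^-8 Ω·m
A = π(d/2)² = π(2.6000e-04 m)² = 2.1237e-07 m²
L = m/(density·A) = 0.0474/(9070×2.1237e-07) = 24.61 m
R = ρL/A = (1.70×10^-8)(24.61)/(2.1237e-07) = 1.97 Ω
R(91.6 °C) = 1.97 × (1 + 0.0041×91.6) = 2.71 Ω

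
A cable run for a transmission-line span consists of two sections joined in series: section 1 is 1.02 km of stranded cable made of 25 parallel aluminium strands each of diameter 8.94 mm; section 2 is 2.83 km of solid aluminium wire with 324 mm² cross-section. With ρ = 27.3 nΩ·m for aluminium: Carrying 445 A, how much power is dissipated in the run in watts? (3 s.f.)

ρ = 27.3 nΩ·m = 2.73×10^-8 Ω·m
Section 1: A_strand = π(4.4700e-03)² = 6.277e-05 m²; R₁ = ρL/(N·A_s) = (2.73×10^-8)(1020)/(25×6.277e-05) = 0.01774 Ω
Section 2: A = 324 mm² = 3.240e-04 m²
R₂ = (2.73×10^-8)(2830)/(3.240e-04) = 0.2385 Ω
R = R₁ + R₂ = 0.2562 Ω
P = I²R = (445)² × 0.2562 = 50700 W

50700 W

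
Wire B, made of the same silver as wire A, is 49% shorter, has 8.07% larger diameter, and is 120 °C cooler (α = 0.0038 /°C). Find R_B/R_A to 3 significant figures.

R ∝ ρL/d² with ρ ∝ (1+αΔT), so R_B/R_A = (1 − 49/100) × (1 + 8.07/100)⁻² × (1 − 0.0038×120)
= 0.51 × 0.8562 × 0.544 = 0.238

0.238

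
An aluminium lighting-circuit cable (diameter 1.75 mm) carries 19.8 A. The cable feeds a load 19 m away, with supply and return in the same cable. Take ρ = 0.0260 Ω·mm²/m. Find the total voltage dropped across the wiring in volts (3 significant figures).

ρ = 0.0260 Ω·mm²/m = 2.60×10^-8 Ω·m
A = π(d/2)² = π(8.7500e-04 m)² = 2.405e-06 m²
Total conductor length (both ways) L = 2 × 19 = 38 m
R = ρL/A = (2.60×10^-8)(38)/(2.405e-06) = 0.4108 Ω
V = IR = 19.8 × 0.4108 = 8.13 V

8.13 V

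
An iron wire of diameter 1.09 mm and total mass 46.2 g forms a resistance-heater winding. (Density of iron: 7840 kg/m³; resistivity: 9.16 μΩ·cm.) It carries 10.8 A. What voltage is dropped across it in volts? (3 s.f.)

ρ = 9.16 μΩ·cm = 9.16×10^-8 Ω·m
A = π(d/2)² = π(5.4500e-04 m)² = 9.3313e-07 m²
L = m/(density·A) = 0.0462/(7840×9.3313e-07) = 6.315 m
R = ρL/A = (9.16×10^-8)(6.315)/(9.3313e-07) = 0.6199 Ω
V = IR = 10.8 × 0.6199 = 6.70 V

6.70 V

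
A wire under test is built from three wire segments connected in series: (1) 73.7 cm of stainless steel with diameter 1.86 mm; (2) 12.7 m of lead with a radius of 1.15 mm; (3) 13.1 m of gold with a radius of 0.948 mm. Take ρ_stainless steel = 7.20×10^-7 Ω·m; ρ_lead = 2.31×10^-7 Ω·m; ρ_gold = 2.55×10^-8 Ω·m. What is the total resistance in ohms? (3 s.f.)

Seg 1: A = π(d/2)² = π(9.3000e-04 m)² = 2.717e-06 m²
R_1 = (7.20×10^-7)(0.737)/(2.717e-06) = 0.1953 Ω
Seg 2: A = πr² = π(1.1500e-03 m)² = 4.155e-06 m²
R_2 = (2.31×10^-7)(12.7)/(4.155e-06) = 0.7061 Ω
Seg 3: A = πr² = π(9.4800e-04 m)² = 2.823e-06 m²
R_3 = (2.55×10^-8)(13.1)/(2.823e-06) = 0.1183 Ω
R_total = R_1 + R_2 + R_3 = 1.02 Ω

1.02 Ω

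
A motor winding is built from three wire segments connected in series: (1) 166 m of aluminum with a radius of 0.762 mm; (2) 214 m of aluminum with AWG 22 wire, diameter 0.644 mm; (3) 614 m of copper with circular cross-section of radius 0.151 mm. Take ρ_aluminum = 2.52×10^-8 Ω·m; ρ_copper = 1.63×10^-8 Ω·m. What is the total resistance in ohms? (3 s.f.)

Seg 1: A = πr² = π(7.6200e-04 m)² = 1.824e-06 m²
R_1 = (2.52×10^-8)(166)/(1.824e-06) = 2.293 Ω
Seg 2: A = π(0.644/2 mm)² = π(3.2200e-04 m)² = 3.257e-07 m²
R_2 = (2.52×10^-8)(214)/(3.257e-07) = 16.56 Ω
Seg 3: A = πr² = π(1.5100e-04 m)² = 7.163e-08 m²
R_3 = (1.63×10^-8)(614)/(7.163e-08) = 139.7 Ω
R_total = R_1 + R_2 + R_3 = 159 Ω

159 Ω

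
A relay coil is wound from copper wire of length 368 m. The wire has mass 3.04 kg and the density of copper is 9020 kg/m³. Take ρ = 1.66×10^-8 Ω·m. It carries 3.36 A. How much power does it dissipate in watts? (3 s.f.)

A = m/(density·L) = 3.04/(9020×368) = 9.1584e-07 m²
R = ρL/A = (1.66×10^-8)(368)/(9.1584e-07) = 6.67 Ω
P = I²R = (3.36)² × 6.67 = 75.3 W

75.3 W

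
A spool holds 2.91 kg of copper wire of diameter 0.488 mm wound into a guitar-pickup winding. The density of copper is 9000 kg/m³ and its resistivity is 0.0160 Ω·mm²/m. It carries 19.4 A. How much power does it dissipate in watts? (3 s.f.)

ρ = 0.0160 Ω·mm²/m = 1.60×10^-8 Ω·m
A = π(d/2)² = π(2.4400e-04 m)² = 1.8704e-07 m²
L = m/(density·A) = 2.91/(9000×1.8704e-07) = 1729 m
R = ρL/A = (1.60×10^-8)(1729)/(1.8704e-07) = 147.9 Ω
P = I²R = (19.4)² × 147.9 = 55700 W

55700 W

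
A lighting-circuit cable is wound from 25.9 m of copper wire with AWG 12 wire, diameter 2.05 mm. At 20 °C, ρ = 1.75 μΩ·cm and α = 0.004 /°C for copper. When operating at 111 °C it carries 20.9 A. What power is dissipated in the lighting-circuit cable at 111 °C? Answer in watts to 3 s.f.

81.8 W

ρ = 1.75 μΩ·cm = 1.75×10^-8 Ω·m
A = π(2.05/2 mm)² = π(1.0250e-03 m)² = 3.301e-06 m²
R₍20₎ = ρL/A = (1.75×10^-8)(25.9)/(3.301e-06) = 0.1373 Ω
R₍111₎ = R₍20₎(1 + αΔT) = 0.1373 × (1 + 0.004×91) = 0.1873 Ω
P = I²R = (20.9)² × 0.1873 = 81.8 W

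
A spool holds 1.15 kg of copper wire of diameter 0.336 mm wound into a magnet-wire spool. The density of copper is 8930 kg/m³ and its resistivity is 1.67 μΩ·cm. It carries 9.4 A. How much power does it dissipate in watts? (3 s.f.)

24200 W

ρ = 1.67 μΩ·cm = 1.67×10^-8 Ω·m
A = π(d/2)² = π(1.6800e-04 m)² = 8.8668e-08 m²
L = m/(density·A) = 1.15/(8930×8.8668e-08) = 1452 m
R = ρL/A = (1.67×10^-8)(1452)/(8.8668e-08) = 273.5 Ω
P = I²R = (9.4)² × 273.5 = 24200 W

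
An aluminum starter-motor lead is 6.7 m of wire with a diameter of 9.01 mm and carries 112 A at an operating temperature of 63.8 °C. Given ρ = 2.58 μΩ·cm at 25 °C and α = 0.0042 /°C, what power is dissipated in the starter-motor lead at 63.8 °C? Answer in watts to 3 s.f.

ρ = 2.58 μΩ·cm = 2.58×10^-8 Ω·m
A = π(d/2)² = π(4.5050e-03 m)² = 6.376e-05 m²
R₍25₎ = ρL/A = (2.58×10^-8)(6.7)/(6.376e-05) = 0.002711 Ω
R₍63.8₎ = R₍25₎(1 + αΔT) = 0.002711 × (1 + 0.0042×38.8) = 0.003153 Ω
P = I²R = (112)² × 0.003153 = 39.6 W

39.6 W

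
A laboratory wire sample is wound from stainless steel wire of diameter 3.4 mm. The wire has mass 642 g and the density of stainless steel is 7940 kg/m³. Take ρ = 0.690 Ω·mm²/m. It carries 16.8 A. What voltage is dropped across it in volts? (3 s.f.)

11.4 V

ρ = 0.690 Ω·mm²/m = 6.90×10^-7 Ω·m
A = π(d/2)² = π(1.7000e-03 m)² = 9.0792e-06 m²
L = m/(density·A) = 0.642/(7940×9.0792e-06) = 8.906 m
R = ρL/A = (6.90×10^-7)(8.906)/(9.0792e-06) = 0.6768 Ω
V = IR = 16.8 × 0.6768 = 11.4 V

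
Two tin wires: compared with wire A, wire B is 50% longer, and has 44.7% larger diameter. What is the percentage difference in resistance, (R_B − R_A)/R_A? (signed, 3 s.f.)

-28.4%

R ∝ L/d², so R_B/R_A = (1 + 50/100) × (1 + 44.7/100)⁻²
= 1.5 × 0.4776 = 0.7164
(R_B − R_A)/R_A = 0.7164 − 1 = -28.4%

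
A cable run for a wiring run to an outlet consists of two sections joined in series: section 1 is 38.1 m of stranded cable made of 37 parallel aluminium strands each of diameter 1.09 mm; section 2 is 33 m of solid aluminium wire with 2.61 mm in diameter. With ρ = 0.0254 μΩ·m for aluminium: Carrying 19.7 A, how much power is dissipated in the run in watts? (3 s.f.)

71.7 W

ρ = 0.0254 μΩ·m = 2.54×10^-8 Ω·m
Section 1: A_strand = π(5.4500e-04)² = 9.331e-07 m²; R₁ = ρL/(N·A_s) = (2.54×10^-8)(38.1)/(37×9.331e-07) = 0.02803 Ω
Section 2: A = π(d/2)² = π(1.3050e-03 m)² = 5.350e-06 m²
R₂ = (2.54×10^-8)(33)/(5.350e-06) = 0.1567 Ω
R = R₁ + R₂ = 0.1847 Ω
P = I²R = (19.7)² × 0.1847 = 71.7 W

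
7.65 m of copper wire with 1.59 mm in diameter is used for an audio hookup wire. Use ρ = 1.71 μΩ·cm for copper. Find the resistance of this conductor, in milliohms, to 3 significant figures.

65.9 mΩ

ρ = 1.71 μΩ·cm = 1.71×10^-8 Ω·m
A = π(d/2)² = π(7.9500e-04 m)² = 1.986e-06 m²
R = ρL/A = (1.71×10^-8)(7.65 m)/(1.986e-06 m²) = 65.9 mΩ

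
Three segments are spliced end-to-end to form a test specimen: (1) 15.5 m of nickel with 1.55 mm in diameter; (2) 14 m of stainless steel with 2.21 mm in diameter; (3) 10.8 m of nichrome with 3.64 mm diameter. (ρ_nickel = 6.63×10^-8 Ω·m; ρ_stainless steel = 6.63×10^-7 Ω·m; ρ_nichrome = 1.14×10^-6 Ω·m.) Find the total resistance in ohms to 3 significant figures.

4.15 Ω

Seg 1: A = π(d/2)² = π(7.7500e-04 m)² = 1.887e-06 m²
R_1 = (6.63×10^-8)(15.5)/(1.887e-06) = 0.5446 Ω
Seg 2: A = π(d/2)² = π(1.1050e-03 m)² = 3.836e-06 m²
R_2 = (6.63×10^-7)(14)/(3.836e-06) = 2.42 Ω
Seg 3: A = π(d/2)² = π(1.8200e-03 m)² = 1.041e-05 m²
R_3 = (1.14×10^-6)(10.8)/(1.041e-05) = 1.183 Ω
R_total = R_1 + R_2 + R_3 = 4.15 Ω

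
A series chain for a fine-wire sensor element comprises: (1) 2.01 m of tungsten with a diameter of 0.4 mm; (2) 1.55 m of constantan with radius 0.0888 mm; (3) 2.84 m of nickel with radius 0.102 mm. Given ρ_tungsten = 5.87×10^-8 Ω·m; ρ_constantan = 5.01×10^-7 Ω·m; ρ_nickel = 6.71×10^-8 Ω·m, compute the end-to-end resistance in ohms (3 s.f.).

38.1 Ω

Seg 1: A = π(d/2)² = π(2.0000e-04 m)² = 1.257e-07 m²
R_1 = (5.87×10^-8)(2.01)/(1.257e-07) = 0.9389 Ω
Seg 2: A = πr² = π(8.8800e-05 m)² = 2.477e-08 m²
R_2 = (5.01×10^-7)(1.55)/(2.477e-08) = 31.35 Ω
Seg 3: A = πr² = π(1.0200e-04 m)² = 3.269e-08 m²
R_3 = (6.71×10^-8)(2.84)/(3.269e-08) = 5.83 Ω
R_total = R_1 + R_2 + R_3 = 38.1 Ω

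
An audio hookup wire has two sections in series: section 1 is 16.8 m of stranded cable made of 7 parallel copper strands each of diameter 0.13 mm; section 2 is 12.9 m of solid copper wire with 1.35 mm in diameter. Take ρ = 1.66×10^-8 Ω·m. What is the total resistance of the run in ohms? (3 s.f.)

3.15 Ω

Section 1: A_strand = π(6.5000e-05)² = 1.327e-08 m²; R₁ = ρL/(N·A_s) = (1.66×10^-8)(16.8)/(7×1.327e-08) = 3.002 Ω
Section 2: A = π(d/2)² = π(6.7500e-04 m)² = 1.431e-06 m²
R₂ = (1.66×10^-8)(12.9)/(1.431e-06) = 0.1496 Ω
R = R₁ + R₂ = 3.15 Ω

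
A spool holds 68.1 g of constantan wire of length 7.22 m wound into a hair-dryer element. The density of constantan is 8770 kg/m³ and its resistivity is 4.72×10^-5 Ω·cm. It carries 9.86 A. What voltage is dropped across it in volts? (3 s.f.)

ρ = 4.72×10^-5 Ω·cm = 4.72×10^-7 Ω·m
A = m/(density·L) = 0.0681/(8770×7.22) = 1.0755e-06 m²
R = ρL/A = (4.72×10^-7)(7.22)/(1.0755e-06) = 3.169 Ω
V = IR = 9.86 × 3.169 = 31.2 V

31.2 V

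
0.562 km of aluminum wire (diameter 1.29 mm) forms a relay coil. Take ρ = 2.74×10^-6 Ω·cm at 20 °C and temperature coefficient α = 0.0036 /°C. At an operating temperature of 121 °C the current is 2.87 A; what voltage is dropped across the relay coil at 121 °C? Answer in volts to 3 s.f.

ρ = 2.74×10^-6 Ω·cm = 2.74×10^-8 Ω·m
A = π(d/2)² = π(6.4500e-04 m)² = 1.307e-06 m²
R₍20₎ = ρL/A = (2.74×10^-8)(562)/(1.307e-06) = 11.78 Ω
R₍121₎ = R₍20₎(1 + αΔT) = 11.78 × (1 + 0.0036×101) = 16.07 Ω
V = IR = 2.87 × 16.07 = 46.1 V

46.1 V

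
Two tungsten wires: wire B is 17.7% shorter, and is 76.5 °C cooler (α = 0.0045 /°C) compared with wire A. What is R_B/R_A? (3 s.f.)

0.540

R ∝ ρL/d² with ρ ∝ (1+αΔT), so R_B/R_A = (1 − 17.7/100) × (1 − 0.0045×76.5)
= 0.823 × 0.6558 = 0.540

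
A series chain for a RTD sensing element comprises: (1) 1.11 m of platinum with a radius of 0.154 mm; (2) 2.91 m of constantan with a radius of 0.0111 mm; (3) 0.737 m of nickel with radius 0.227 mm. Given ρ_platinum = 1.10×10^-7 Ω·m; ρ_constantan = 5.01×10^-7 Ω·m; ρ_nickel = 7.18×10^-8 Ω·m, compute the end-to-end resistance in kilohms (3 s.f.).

Seg 1: A = πr² = π(1.5400e-04 m)² = 7.451e-08 m²
R_1 = (1.10×10^-7)(1.11)/(7.451e-08) = 1.639 Ω
Seg 2: A = πr² = π(1.1100e-05 m)² = 3.871e-10 m²
R_2 = (5.01×10^-7)(2.91)/(3.871e-10) = 3766 Ω
Seg 3: A = πr² = π(2.2700e-04 m)² = 1.619e-07 m²
R_3 = (7.18×10^-8)(0.737)/(1.619e-07) = 0.3269 Ω
R_total = R_1 + R_2 + R_3 = 3.77 kΩ

3.77 kΩ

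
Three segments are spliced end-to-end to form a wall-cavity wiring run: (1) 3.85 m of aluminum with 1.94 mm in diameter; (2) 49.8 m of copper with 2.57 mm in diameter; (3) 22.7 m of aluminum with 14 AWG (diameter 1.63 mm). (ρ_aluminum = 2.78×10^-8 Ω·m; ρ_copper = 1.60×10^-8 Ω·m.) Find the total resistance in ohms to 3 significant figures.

0.492 Ω

Seg 1: A = π(d/2)² = π(9.7000e-04 m)² = 2.956e-06 m²
R_1 = (2.78×10^-8)(3.85)/(2.956e-06) = 0.03621 Ω
Seg 2: A = π(d/2)² = π(1.2850e-03 m)² = 5.187e-06 m²
R_2 = (1.60×10^-8)(49.8)/(5.187e-06) = 0.1536 Ω
Seg 3: A = π(1.63/2 mm)² = π(8.1500e-04 m)² = 2.087e-06 m²
R_3 = (2.78×10^-8)(22.7)/(2.087e-06) = 0.3024 Ω
R_total = R_1 + R_2 + R_3 = 0.492 Ω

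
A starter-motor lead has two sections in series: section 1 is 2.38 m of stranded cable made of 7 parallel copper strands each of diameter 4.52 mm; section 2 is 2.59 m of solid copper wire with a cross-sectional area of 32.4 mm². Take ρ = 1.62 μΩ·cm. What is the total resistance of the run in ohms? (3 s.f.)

0.00164 Ω

ρ = 1.62 μΩ·cm = 1.62×10^-8 Ω·m
Section 1: A_strand = π(2.2600e-03)² = 1.605e-05 m²; R₁ = ρL/(N·A_s) = (1.62×10^-8)(2.38)/(7×1.605e-05) = 3.433×10^-4 Ω
Section 2: A = 32.4 mm² = 3.240e-05 m²
R₂ = (1.62×10^-8)(2.59)/(3.240e-05) = 0.001295 Ω
R = R₁ + R₂ = 0.00164 Ω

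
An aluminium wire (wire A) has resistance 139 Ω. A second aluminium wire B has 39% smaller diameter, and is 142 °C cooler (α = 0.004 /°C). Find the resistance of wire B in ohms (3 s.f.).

161 Ω

R ∝ ρL/d² with ρ ∝ (1+αΔT), so R_B/R_A = (1 − 39/100)⁻² × (1 − 0.004×142)
= 2.687 × 0.432 = 1.161
R_B = 1.161 × 139 = 161 Ω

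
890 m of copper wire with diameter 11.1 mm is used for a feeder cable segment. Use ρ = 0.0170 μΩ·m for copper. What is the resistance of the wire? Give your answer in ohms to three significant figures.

0.156 Ω

ρ = 0.0170 μΩ·m = 1.70×10^-8 Ω·m
A = π(d/2)² = π(5.5500e-03 m)² = 9.677e-05 m²
R = ρL/A = (1.70×10^-8)(890 m)/(9.677e-05 m²) = 0.156 Ω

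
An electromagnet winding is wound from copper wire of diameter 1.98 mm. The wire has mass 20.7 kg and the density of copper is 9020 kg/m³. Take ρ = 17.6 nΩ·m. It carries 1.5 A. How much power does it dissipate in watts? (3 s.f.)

9.59 W

ρ = 17.6 nΩ·m = 1.76×10^-8 Ω·m
A = π(d/2)² = π(9.9000e-04 m)² = 3.0791e-06 m²
L = m/(density·A) = 20.7/(9020×3.0791e-06) = 745.3 m
R = ρL/A = (1.76×10^-8)(745.3)/(3.0791e-06) = 4.26 Ω
P = I²R = (1.5)² × 4.26 = 9.59 W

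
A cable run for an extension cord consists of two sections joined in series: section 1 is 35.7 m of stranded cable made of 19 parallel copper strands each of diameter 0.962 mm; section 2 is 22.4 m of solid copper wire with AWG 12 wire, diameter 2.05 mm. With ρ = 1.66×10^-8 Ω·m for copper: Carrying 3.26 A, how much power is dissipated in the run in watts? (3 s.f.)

Section 1: A_strand = π(4.8100e-04)² = 7.268e-07 m²; R₁ = ρL/(N·A_s) = (1.66×10^-8)(35.7)/(19×7.268e-07) = 0.04291 Ω
Section 2: A = π(2.05/2 mm)² = π(1.0250e-03 m)² = 3.301e-06 m²
R₂ = (1.66×10^-8)(22.4)/(3.301e-06) = 0.1127 Ω
R = R₁ + R₂ = 0.1556 Ω
P = I²R = (3.26)² × 0.1556 = 1.65 W

1.65 W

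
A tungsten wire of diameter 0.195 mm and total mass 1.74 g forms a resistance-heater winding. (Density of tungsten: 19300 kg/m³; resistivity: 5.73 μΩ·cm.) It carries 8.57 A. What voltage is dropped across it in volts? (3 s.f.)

ρ = 5.73 μΩ·cm = 5.73×10^-8 Ω·m
A = π(d/2)² = π(9.7500e-05 m)² = 2.9865e-08 m²
L = m/(density·A) = 0.00174/(19300×2.9865e-08) = 3.019 m
R = ρL/A = (5.73×10^-8)(3.019)/(2.9865e-08) = 5.792 Ω
V = IR = 8.57 × 5.792 = 49.6 V

49.6 V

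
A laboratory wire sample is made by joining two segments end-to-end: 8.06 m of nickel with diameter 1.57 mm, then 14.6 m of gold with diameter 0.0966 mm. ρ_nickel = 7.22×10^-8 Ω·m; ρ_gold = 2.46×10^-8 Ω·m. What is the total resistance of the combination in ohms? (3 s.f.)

49.3 Ω

Segment 1: A = π(d/2)² = π(7.8500e-04 m)² = 1.936e-06 m²
R₁ = ρL/A = (7.22×10^-8)(8.06)/(1.936e-06) = 0.3006 Ω
Segment 2: A = π(d/2)² = π(4.8300e-05 m)² = 7.329e-09 m²
R₂ = (2.46×10^-8)(14.6)/(7.329e-09) = 49.01 Ω
R = R₁ + R₂ = 49.3 Ω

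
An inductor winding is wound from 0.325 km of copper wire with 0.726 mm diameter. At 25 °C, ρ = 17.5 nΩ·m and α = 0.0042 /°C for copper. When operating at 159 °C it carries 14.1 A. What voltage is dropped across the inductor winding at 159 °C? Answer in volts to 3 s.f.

303 V

ρ = 17.5 nΩ·m = 1.75×10^-8 Ω·m
A = π(d/2)² = π(3.6300e-04 m)² = 4.140e-07 m²
R₍25₎ = ρL/A = (1.75×10^-8)(325)/(4.140e-07) = 13.74 Ω
R₍159₎ = R₍25₎(1 + αΔT) = 13.74 × (1 + 0.0042×134) = 21.47 Ω
V = IR = 14.1 × 21.47 = 303 V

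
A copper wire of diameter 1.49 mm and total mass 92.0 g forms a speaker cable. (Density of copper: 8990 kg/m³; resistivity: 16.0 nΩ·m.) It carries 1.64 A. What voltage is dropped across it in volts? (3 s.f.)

ρ = 16.0 nΩ·m = 1.60×10^-8 Ω·m
A = π(d/2)² = π(7.4500e-04 m)² = 1.7437e-06 m²
L = m/(density·A) = 0.092/(8990×1.7437e-06) = 5.869 m
R = ρL/A = (1.60×10^-8)(5.869)/(1.7437e-06) = 0.05385 Ω
V = IR = 1.64 × 0.05385 = 0.0883 V

0.0883 V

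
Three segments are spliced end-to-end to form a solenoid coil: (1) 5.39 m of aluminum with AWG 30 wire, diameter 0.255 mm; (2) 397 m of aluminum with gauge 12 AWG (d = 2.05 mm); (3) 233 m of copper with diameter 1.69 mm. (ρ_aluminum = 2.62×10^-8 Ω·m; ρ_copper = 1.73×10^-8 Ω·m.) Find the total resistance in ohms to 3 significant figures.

Seg 1: A = π(0.255/2 mm)² = π(1.2750e-04 m)² = 5.107e-08 m²
R_1 = (2.62×10^-8)(5.39)/(5.107e-08) = 2.765 Ω
Seg 2: A = π(2.05/2 mm)² = π(1.0250e-03 m)² = 3.301e-06 m²
R_2 = (2.62×10^-8)(397)/(3.301e-06) = 3.151 Ω
Seg 3: A = π(d/2)² = π(8.4500e-04 m)² = 2.243e-06 m²
R_3 = (1.73×10^-8)(233)/(2.243e-06) = 1.797 Ω
R_total = R_1 + R_2 + R_3 = 7.71 Ω

7.71 Ω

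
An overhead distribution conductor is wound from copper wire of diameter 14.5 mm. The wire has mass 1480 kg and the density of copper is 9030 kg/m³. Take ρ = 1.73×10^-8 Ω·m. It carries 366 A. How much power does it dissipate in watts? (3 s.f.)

13900 W

A = π(d/2)² = π(7.2500e-03 m)² = 1.6513e-04 m²
L = m/(density·A) = 1480/(9030×1.6513e-04) = 992.5 m
R = ρL/A = (1.73×10^-8)(992.5)/(1.6513e-04) = 0.104 Ω
P = I²R = (366)² × 0.104 = 13900 W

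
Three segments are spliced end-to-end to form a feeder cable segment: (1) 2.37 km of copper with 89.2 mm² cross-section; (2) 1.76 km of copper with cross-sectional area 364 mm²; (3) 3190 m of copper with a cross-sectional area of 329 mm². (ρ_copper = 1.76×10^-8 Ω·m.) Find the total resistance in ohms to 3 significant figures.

Seg 1: A = 89.2 mm² = 8.920e-05 m²
R_1 = (1.76×10^-8)(2370)/(8.920e-05) = 0.4676 Ω
Seg 2: A = 364 mm² = 3.640e-04 m²
R_2 = (1.76×10^-8)(1760)/(3.640e-04) = 0.0851 Ω
Seg 3: A = 329 mm² = 3.290e-04 m²
R_3 = (1.76×10^-8)(3190)/(3.290e-04) = 0.1707 Ω
R_total = R_1 + R_2 + R_3 = 0.723 Ω

0.723 Ω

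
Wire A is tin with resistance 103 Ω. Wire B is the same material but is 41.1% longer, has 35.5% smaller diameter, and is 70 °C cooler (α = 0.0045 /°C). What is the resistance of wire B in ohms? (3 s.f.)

R ∝ ρL/d² with ρ ∝ (1+αΔT), so R_B/R_A = (1 + 41.1/100) × (1 − 35.5/100)⁻² × (1 − 0.0045×70)
= 1.411 × 2.404 × 0.685 = 2.323
R_B = 2.323 × 103 = 239 Ω

239 Ω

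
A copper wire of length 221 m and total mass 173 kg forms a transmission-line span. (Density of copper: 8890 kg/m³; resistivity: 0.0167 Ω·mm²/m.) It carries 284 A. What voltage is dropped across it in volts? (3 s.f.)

11.9 V

ρ = 0.0167 Ω·mm²/m = 1.67×10^-8 Ω·m
A = m/(density·L) = 173/(8890×221) = 8.8055e-05 m²
R = ρL/A = (1.67×10^-8)(221)/(8.8055e-05) = 0.04191 Ω
V = IR = 284 × 0.04191 = 11.9 V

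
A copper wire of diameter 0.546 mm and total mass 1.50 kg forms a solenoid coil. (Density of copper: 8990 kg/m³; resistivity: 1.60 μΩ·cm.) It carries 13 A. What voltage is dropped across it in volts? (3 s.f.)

633 V

ρ = 1.60 μΩ·cm = 1.60×10^-8 Ω·m
A = π(d/2)² = π(2.7300e-04 m)² = 2.3414e-07 m²
L = m/(density·A) = 1.5/(8990×2.3414e-07) = 712.6 m
R = ρL/A = (1.60×10^-8)(712.6)/(2.3414e-07) = 48.7 Ω
V = IR = 13 × 48.7 = 633 V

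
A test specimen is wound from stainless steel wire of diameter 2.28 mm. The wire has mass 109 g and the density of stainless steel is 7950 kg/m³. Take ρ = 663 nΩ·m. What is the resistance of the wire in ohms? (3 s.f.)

ρ = 663 nΩ·m = 6.63×10^-7 Ω·m
A = π(d/2)² = π(1.1400e-03 m)² = 4.0828e-06 m²
L = m/(density·A) = 0.109/(7950×4.0828e-06) = 3.358 m
R = ρL/A = (6.63×10^-7)(3.358)/(4.0828e-06) = 0.545 Ω

0.545 Ω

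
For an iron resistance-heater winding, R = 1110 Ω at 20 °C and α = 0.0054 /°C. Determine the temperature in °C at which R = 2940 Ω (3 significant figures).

R = R₀(1 + α(T − T₀)) ⇒ T = T₀ + (R/R₀ − 1)/α
T = 20 + (2940/1110 − 1)/0.0054 = 20 + (1.649)/0.0054 = 325 °C

325 °C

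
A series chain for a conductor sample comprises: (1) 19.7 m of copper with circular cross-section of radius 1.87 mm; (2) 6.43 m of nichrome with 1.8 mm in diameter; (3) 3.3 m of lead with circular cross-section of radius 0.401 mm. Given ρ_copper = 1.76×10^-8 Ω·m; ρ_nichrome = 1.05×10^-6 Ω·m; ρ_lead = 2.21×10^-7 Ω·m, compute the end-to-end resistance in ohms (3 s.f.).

Seg 1: A = πr² = π(1.8700e-03 m)² = 1.099e-05 m²
R_1 = (1.76×10^-8)(19.7)/(1.099e-05) = 0.03156 Ω
Seg 2: A = π(d/2)² = π(9.0000e-04 m)² = 2.545e-06 m²
R_2 = (1.05×10^-6)(6.43)/(2.545e-06) = 2.653 Ω
Seg 3: A = πr² = π(4.0100e-04 m)² = 5.052e-07 m²
R_3 = (2.21×10^-7)(3.3)/(5.052e-07) = 1.444 Ω
R_total = R_1 + R_2 + R_3 = 4.13 Ω

4.13 Ω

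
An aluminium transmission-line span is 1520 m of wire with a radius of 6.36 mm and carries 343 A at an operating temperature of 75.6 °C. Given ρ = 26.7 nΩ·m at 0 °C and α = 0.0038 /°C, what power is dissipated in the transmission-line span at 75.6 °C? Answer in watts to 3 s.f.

48400 W

ρ = 26.7 nΩ·m = 2.67×10^-8 Ω·m
A = πr² = π(6.3600e-03 m)² = 1.271e-04 m²
R₍0₎ = ρL/A = (2.67×10^-8)(1520)/(1.271e-04) = 0.3194 Ω
R₍75.6₎ = R₍0₎(1 + αΔT) = 0.3194 × (1 + 0.0038×75.6) = 0.4111 Ω
P = I²R = (343)² × 0.4111 = 48400 W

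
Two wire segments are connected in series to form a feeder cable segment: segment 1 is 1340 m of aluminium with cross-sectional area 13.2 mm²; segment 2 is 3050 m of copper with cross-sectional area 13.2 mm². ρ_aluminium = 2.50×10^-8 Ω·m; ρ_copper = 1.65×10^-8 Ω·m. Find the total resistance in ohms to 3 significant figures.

Segment 1: A = 13.2 mm² = 1.320e-05 m²
R₁ = ρL/A = (2.50×10^-8)(1340)/(1.320e-05) = 2.538 Ω
R₂ = (1.65×10^-8)(3050)/(1.320e-05) = 3.812 Ω
R = R₁ + R₂ = 6.35 Ω

6.35 Ω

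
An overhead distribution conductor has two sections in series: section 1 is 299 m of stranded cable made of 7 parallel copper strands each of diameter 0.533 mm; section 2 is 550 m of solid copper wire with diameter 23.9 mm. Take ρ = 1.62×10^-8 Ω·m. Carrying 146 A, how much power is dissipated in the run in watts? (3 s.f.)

Section 1: A_strand = π(2.6650e-04)² = 2.231e-07 m²; R₁ = ρL/(N·A_s) = (1.62×10^-8)(299)/(7×2.231e-07) = 3.101 Ω
Section 2: A = π(d/2)² = π(1.1950e-02 m)² = 4.486e-04 m²
R₂ = (1.62×10^-8)(550)/(4.486e-04) = 0.01986 Ω
R = R₁ + R₂ = 3.121 Ω
P = I²R = (146)² × 3.121 = 66500 W

66500 W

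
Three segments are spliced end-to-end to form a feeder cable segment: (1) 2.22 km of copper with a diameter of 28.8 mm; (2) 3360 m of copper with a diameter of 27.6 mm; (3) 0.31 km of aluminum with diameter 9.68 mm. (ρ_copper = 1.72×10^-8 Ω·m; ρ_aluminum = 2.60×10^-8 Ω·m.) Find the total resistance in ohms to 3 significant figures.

Seg 1: A = π(d/2)² = π(1.4400e-02 m)² = 6.514e-04 m²
R_1 = (1.72×10^-8)(2220)/(6.514e-04) = 0.05861 Ω
Seg 2: A = π(d/2)² = π(1.3800e-02 m)² = 5.983e-04 m²
R_2 = (1.72×10^-8)(3360)/(5.983e-04) = 0.0966 Ω
Seg 3: A = π(d/2)² = π(4.8400e-03 m)² = 7.359e-05 m²
R_3 = (2.60×10^-8)(310)/(7.359e-05) = 0.1095 Ω
R_total = R_1 + R_2 + R_3 = 0.265 Ω

0.265 Ω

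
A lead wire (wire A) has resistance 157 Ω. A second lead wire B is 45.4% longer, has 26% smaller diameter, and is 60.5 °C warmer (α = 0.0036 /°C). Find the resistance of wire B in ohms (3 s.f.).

508 Ω

R ∝ ρL/d² with ρ ∝ (1+αΔT), so R_B/R_A = (1 + 45.4/100) × (1 − 26/100)⁻² × (1 + 0.0036×60.5)
= 1.454 × 1.826 × 1.218 = 3.233
R_B = 3.233 × 157 = 508 Ω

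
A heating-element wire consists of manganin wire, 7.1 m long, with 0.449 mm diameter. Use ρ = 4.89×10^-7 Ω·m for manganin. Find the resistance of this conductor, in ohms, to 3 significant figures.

A = π(d/2)² = π(2.2450e-04 m)² = 1.583e-07 m²
R = ρL/A = (4.89×10^-7)(7.1 m)/(1.583e-07 m²) = 21.9 Ω

21.9 Ω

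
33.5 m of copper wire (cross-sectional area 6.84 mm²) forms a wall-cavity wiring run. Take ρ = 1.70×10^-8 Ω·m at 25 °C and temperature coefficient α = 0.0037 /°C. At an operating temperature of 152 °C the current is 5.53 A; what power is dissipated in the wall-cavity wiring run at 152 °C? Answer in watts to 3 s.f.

3.74 W

A = 6.84 mm² = 6.840e-06 m²
R₍25₎ = ρL/A = (1.70×10^-8)(33.5)/(6.840e-06) = 0.08326 Ω
R₍152₎ = R₍25₎(1 + αΔT) = 0.08326 × (1 + 0.0037×127) = 0.1224 Ω
P = I²R = (5.53)² × 0.1224 = 3.74 W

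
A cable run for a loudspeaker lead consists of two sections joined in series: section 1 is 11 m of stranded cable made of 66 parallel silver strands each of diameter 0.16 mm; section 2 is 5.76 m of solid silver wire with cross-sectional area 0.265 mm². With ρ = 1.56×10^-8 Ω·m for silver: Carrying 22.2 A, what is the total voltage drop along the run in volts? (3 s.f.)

10.4 V

Section 1: A_strand = π(8.0000e-05)² = 2.011e-08 m²; R₁ = ρL/(N·A_s) = (1.56×10^-8)(11)/(66×2.011e-08) = 0.1293 Ω
Section 2: A = 0.265 mm² = 2.650e-07 m²
R₂ = (1.56×10^-8)(5.76)/(2.650e-07) = 0.3391 Ω
R = R₁ + R₂ = 0.4684 Ω
V = IR = 22.2 × 0.4684 = 10.4 V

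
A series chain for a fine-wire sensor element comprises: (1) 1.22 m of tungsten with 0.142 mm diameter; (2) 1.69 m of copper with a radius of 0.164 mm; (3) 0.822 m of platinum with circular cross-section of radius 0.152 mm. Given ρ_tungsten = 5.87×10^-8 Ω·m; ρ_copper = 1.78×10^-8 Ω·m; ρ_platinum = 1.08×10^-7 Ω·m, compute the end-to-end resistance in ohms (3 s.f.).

Seg 1: A = π(d/2)² = π(7.1000e-05 m)² = 1.584e-08 m²
R_1 = (5.87×10^-8)(1.22)/(1.584e-08) = 4.522 Ω
Seg 2: A = πr² = π(1.6400e-04 m)² = 8.450e-08 m²
R_2 = (1.78×10^-8)(1.69)/(8.450e-08) = 0.356 Ω
Seg 3: A = πr² = π(1.5200e-04 m)² = 7.258e-08 m²
R_3 = (1.08×10^-7)(0.822)/(7.258e-08) = 1.223 Ω
R_total = R_1 + R_2 + R_3 = 6.10 Ω

6.10 Ω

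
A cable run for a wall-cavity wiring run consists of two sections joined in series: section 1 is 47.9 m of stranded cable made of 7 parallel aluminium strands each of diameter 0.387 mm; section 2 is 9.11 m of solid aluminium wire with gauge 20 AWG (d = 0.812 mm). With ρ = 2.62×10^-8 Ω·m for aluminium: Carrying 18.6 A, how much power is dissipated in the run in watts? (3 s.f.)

Section 1: A_strand = π(1.9350e-04)² = 1.176e-07 m²; R₁ = ρL/(N·A_s) = (2.62×10^-8)(47.9)/(7×1.176e-07) = 1.524 Ω
Section 2: A = π(0.812/2 mm)² = π(4.0600e-04 m)² = 5.178e-07 m²
R₂ = (2.62×10^-8)(9.11)/(5.178e-07) = 0.4609 Ω
R = R₁ + R₂ = 1.985 Ω
P = I²R = (18.6)² × 1.985 = 687 W

687 W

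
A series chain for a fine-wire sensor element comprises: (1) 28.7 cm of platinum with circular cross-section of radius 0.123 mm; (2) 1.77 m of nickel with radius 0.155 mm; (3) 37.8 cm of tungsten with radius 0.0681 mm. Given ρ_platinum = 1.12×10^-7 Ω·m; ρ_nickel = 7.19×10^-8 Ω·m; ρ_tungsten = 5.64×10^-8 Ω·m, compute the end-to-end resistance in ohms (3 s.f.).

3.83 Ω

Seg 1: A = πr² = π(1.2300e-04 m)² = 4.753e-08 m²
R_1 = (1.12×10^-7)(0.287)/(4.753e-08) = 0.6763 Ω
Seg 2: A = πr² = π(1.5500e-04 m)² = 7.548e-08 m²
R_2 = (7.19×10^-8)(1.77)/(7.548e-08) = 1.686 Ω
Seg 3: A = πr² = π(6.8100e-05 m)² = 1.457e-08 m²
R_3 = (5.64×10^-8)(0.378)/(1.457e-08) = 1.463 Ω
R_total = R_1 + R_2 + R_3 = 3.83 Ω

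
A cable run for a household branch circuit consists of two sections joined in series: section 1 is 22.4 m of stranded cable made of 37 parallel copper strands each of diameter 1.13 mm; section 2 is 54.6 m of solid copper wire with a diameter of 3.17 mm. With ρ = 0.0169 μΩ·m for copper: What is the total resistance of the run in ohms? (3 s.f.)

ρ = 0.0169 μΩ·m = 1.69×10^-8 Ω·m
Section 1: A_strand = π(5.6500e-04)² = 1.003e-06 m²; R₁ = ρL/(N·A_s) = (1.69×10^-8)(22.4)/(37×1.003e-06) = 0.0102 Ω
Section 2: A = π(d/2)² = π(1.5850e-03 m)² = 7.892e-06 m²
R₂ = (1.69×10^-8)(54.6)/(7.892e-06) = 0.1169 Ω
R = R₁ + R₂ = 0.127 Ω

0.127 Ω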